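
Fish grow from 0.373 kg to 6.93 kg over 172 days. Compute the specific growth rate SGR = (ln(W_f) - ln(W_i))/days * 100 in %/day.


ln(W_f) = ln(6.93) = 1.9358598
ln(W_i) = ln(0.373) = -0.98617686
ln(W_f) - ln(W_i) = 1.9358598 - -0.98617686 = 2.9220367
SGR = 2.9220367 / 172 * 100 = 1.69886 %/day

1.69886 %/day


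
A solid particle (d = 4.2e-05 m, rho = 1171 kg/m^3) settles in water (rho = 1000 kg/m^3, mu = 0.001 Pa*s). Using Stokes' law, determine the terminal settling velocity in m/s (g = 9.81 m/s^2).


Density difference: rho_p - rho_f = 1171 - 1000 = 171 kg/m^3
d^2 = (4.2e-05)^2 = 1.764e-09 m^2
Numerator = (rho_p - rho_f) * g * d^2 = 171 * 9.81 * 1.764e-09 = 2.9591276e-06
Denominator = 18 * mu = 18 * 0.001 = 0.018
v_s = 2.9591276e-06 / 0.018 = 1.64396e-04 m/s
Check: Re = rho_f * v_s * d / mu = 1000 * 1.64396e-04 * 4.2e-05 / 0.001 = 0.0069 < 1, so Stokes' law applies.

1.64396e-04 m/s


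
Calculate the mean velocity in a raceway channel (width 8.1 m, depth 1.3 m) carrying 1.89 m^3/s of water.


Cross-sectional area = W * d = 8.1 * 1.3 = 10.53 m^2
Velocity = Q / A = 1.89 / 10.53 = 0.179487 m/s

0.179487 m/s


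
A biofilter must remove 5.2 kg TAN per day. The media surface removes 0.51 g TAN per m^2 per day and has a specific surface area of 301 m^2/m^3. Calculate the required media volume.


A = 5.2*1000 / 0.51 = 10196.078 m^2
V = 10196.078 / 301 = 33.874

33.874 m^3


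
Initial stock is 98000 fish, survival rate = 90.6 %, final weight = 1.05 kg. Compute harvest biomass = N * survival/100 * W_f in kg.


Survivors = 98000 * 90.6/100 = 88788 fish
Harvest biomass = survivors * W_f = 88788 * 1.05 = 93227.4 kg

93227.4 kg


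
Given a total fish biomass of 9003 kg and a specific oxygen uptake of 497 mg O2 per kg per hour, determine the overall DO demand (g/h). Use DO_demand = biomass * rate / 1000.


Total O2 consumption (mg/h) = 9003 kg * 497 mg/(kg*h) = 4474491 mg/h
Convert to g/h: 4474491 / 1000 = 4474.491 g/h

4474.491 g/h


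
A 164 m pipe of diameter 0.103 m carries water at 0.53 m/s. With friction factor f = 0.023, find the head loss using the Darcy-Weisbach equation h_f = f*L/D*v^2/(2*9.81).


v^2 = 0.53^2 = 0.2809 m^2/s^2
L/D = 164/0.103 = 1592.233
h_f = f*(L/D)*v^2/(2g) = 0.023 * 1592.233 * 0.2809 / 19.62 = 0.524309 m

0.524309 m


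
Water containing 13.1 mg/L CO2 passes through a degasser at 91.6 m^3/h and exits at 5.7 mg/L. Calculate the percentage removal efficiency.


CO2_out / CO2_in = 5.7 / 13.1 = 0.4351145
Fraction remaining = 0.4351145
efficiency = (1 - 0.4351145) * 100 = 56.4885 %

56.4885 %


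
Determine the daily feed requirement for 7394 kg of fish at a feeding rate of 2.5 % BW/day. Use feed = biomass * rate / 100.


Feeding rate fraction = 2.5% / 100 = 0.025
Daily feed = 7394 kg * 0.025 = 184.85 kg/day

184.85 kg/day


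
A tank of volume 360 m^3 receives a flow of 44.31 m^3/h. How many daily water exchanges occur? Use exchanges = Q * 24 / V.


Daily flow volume = 44.31 m^3/h * 24 h = 1063.44 m^3/day
Exchanges = daily flow / tank volume = 1063.44 / 360 = 2.954 exchanges/day

2.954 exchanges/day


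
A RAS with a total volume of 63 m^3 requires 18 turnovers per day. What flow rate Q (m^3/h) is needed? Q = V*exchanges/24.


Daily recirculation volume = 63 m^3 * 18 = 1134 m^3/day
Flow rate Q = daily volume / 24 h = 1134 / 24 = 47.25 m^3/h

47.25 m^3/h


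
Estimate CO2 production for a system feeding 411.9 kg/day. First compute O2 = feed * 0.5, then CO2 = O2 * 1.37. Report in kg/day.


O2 = 411.9 * 0.5 = 205.95
CO2 = 205.95 * 1.37 = 282.1515

282.1515 kg/day


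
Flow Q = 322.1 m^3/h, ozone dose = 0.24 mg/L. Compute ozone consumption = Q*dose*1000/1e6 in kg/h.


O3 demand (mg/h) = Q * dose * 1000 = 322.1 * 0.24 * 1000 = 77304 mg/h
Convert mg to kg: 77304 / 1e6 = 0.077304 kg/h

0.077304 kg/h


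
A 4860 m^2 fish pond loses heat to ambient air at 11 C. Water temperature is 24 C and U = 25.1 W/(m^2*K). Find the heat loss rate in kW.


Temperature difference dT = 24 - 11 = 13 K
Heat loss (W) = U * A * dT = 25.1 * 4860 * 13 = 1585818 W
Convert to kW: 1585818 / 1000 = 1585.818 kW

1585.818 kW


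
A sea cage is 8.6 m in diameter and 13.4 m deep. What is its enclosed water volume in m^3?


r = d/2 = 8.6/2 = 4.3 m
Base area = pi*r^2 = pi*4.3^2 = 58.088048 m^2
Volume = 58.088048 * 13.4 = 778.38 m^3

778.38 m^3


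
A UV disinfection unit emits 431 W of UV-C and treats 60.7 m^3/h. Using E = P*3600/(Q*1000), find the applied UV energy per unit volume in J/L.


Energy delivered per hour = 431 W * 3600 s = 1551600 J/h
Volume treated per hour = 60.7 m^3/h * 1000 = 60700 L/h
dose = 1551600 / 60700 = 25.5618 J/L

25.5618 J/L


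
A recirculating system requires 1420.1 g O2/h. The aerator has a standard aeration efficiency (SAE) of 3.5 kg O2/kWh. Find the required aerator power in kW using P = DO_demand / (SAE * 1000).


SAE in g O2/kWh = 3.5 * 1000 = 3500 g/kWh
P = DO_demand / SAE_g = 1420.1 / 3500 = 0.405743 kW

0.405743 kW


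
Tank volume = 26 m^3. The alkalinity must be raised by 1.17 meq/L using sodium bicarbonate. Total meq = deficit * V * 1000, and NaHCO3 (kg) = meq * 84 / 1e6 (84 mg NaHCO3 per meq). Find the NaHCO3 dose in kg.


Tank volume in L = 26 m^3 * 1000 = 26000 L
Total meq required = 1.17 meq/L * 26000 L = 30420 meq
NaHCO3 mass = 30420 meq * 84 mg/meq / 1e6 = 2.55528 kg

2.55528 kg


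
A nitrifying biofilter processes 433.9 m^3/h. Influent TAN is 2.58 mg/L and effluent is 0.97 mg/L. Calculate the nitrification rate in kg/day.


Concentration drop: TAN_in - TAN_out = 2.58 - 0.97 = 1.61 mg/L
Hourly TAN removed = Q * dTAN = 433.9 m^3/h * 1.61 mg/L = 698.579 g/h  (m^3/h * mg/L = g/h)
Daily TAN removed = 698.579 * 24 = 16765.896 g/day
Convert to kg/day: 16765.896 / 1000 = 16.765896 kg/day

16.765896 kg/day


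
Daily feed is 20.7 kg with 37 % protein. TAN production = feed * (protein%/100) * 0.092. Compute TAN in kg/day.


Protein in feed = 20.7 * 37/100 = 7.659 kg/day
TAN = protein * 0.092 = 7.659 * 0.092 = 0.704628 kg/day

0.704628 kg/day


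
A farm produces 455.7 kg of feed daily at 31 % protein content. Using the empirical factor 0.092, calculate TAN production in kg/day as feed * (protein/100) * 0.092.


Protein in feed = 455.7 * 31/100 = 141.267 kg/day
TAN = protein * 0.092 = 141.267 * 0.092 = 12.996564 kg/day

12.996564 kg/day


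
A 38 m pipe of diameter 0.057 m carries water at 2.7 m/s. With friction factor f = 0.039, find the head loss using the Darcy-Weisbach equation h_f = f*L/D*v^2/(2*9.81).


v^2 = 2.7^2 = 7.29 m^2/s^2
L/D = 38/0.057 = 666.66667
h_f = f*(L/D)*v^2/(2g) = 0.039 * 666.66667 * 7.29 / 19.62 = 9.66055 m

9.66055 m


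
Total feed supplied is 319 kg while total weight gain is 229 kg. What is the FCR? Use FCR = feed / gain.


FCR = feed consumed / weight gained
FCR = 319 kg / 229 kg = 1.39301

1.39301


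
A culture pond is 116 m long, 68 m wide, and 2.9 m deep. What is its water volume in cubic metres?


Base area = L * W = 116 * 68 = 7888 m^2
Volume = area * depth = 7888 * 2.9 = 22875.2 m^3

22875.2 m^3


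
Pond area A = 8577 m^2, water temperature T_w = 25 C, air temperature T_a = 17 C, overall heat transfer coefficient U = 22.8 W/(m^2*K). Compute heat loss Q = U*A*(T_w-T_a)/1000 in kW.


Temperature difference dT = 25 - 17 = 8 K
Heat loss (W) = U * A * dT = 22.8 * 8577 * 8 = 1564444.8 W
Convert to kW: 1564444.8 / 1000 = 1564.4448 kW

1564.4448 kW


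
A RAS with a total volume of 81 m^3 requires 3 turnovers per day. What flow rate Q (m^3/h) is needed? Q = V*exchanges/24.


Daily recirculation volume = 81 m^3 * 3 = 243 m^3/day
Flow rate Q = daily volume / 24 h = 243 / 24 = 10.125 m^3/h

10.125 m^3/h


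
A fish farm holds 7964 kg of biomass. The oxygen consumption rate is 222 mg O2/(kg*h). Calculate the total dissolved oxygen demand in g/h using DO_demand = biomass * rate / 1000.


Total O2 consumption (mg/h) = 7964 kg * 222 mg/(kg*h) = 1768008 mg/h
Convert to g/h: 1768008 / 1000 = 1768.008 g/h

1768.008 g/h


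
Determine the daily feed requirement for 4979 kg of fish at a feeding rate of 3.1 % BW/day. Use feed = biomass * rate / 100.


Feeding rate fraction = 3.1% / 100 = 0.031
Daily feed = 4979 kg * 0.031 = 154.349 kg/day

154.349 kg/day


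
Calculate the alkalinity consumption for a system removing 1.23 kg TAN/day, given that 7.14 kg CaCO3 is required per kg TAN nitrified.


Alkalinity factor: 7.14 kg CaCO3 consumed per kg TAN nitrified
alk = 1.23 kg TAN * 7.14 = 8.7822 kg CaCO3/day

8.7822 kg CaCO3/day


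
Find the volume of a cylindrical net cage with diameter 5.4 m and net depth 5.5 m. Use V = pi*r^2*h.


r = d/2 = 5.4/2 = 2.7 m
Base area = pi*r^2 = pi*2.7^2 = 22.90221 m^2
Volume = 22.90221 * 5.5 = 125.962 m^3

125.962 m^3


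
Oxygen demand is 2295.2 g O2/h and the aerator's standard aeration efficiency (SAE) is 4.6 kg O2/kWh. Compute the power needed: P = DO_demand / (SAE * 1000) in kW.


SAE in g O2/kWh = 4.6 * 1000 = 4600 g/kWh
P = DO_demand / SAE_g = 2295.2 / 4600 = 0.498957 kW

0.498957 kW


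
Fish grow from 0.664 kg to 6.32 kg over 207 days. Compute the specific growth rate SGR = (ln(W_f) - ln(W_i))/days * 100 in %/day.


ln(W_f) = ln(6.32) = 1.8437192
ln(W_i) = ln(0.664) = -0.40947313
ln(W_f) - ln(W_i) = 1.8437192 - -0.40947313 = 2.2531923
SGR = 2.2531923 / 207 * 100 = 1.0885 %/day

1.0885 %/day


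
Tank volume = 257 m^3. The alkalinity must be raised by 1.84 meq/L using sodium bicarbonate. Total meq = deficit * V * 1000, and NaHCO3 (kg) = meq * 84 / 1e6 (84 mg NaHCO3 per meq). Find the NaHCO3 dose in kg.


Tank volume in L = 257 m^3 * 1000 = 257000 L
Total meq required = 1.84 meq/L * 257000 L = 472880 meq
NaHCO3 mass = 472880 meq * 84 mg/meq / 1e6 = 39.7219 kg

39.7219 kg


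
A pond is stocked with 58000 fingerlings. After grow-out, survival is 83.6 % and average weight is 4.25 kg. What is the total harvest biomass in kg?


Survivors = 58000 * 83.6/100 = 48488 fish
Harvest biomass = survivors * W_f = 48488 * 4.25 = 206074 kg

206074 kg


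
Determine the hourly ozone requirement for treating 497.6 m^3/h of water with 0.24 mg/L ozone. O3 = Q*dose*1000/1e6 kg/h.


O3 demand (mg/h) = Q * dose * 1000 = 497.6 * 0.24 * 1000 = 119424 mg/h
Convert mg to kg: 119424 / 1e6 = 0.119424 kg/h

0.119424 kg/h


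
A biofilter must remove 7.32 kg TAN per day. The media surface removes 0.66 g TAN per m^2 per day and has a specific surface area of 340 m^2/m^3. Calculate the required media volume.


A = 7.32*1000 / 0.66 = 11090.909 m^2
V = 11090.909 / 340 = 32.6203

32.6203 m^3


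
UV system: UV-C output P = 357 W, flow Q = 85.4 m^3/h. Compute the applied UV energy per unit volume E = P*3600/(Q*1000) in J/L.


Energy delivered per hour = 357 W * 3600 s = 1285200 J/h
Volume treated per hour = 85.4 m^3/h * 1000 = 85400 L/h
dose = 1285200 / 85400 = 15.0492 J/L

15.0492 J/L


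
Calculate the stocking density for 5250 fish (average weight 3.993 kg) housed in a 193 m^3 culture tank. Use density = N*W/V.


Total biomass = 5250 fish * 3.993 kg = 20963.25 kg
Density = total biomass / volume = 20963.25 / 193 = 108.618 kg/m^3

108.618 kg/m^3


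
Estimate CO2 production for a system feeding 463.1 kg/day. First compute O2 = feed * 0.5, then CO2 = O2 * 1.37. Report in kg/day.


O2 = 463.1 * 0.5 = 231.55
CO2 = 231.55 * 1.37 = 317.2235

317.2235 kg/day


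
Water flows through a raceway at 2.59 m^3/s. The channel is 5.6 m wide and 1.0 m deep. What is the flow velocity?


Cross-sectional area = W * d = 5.6 * 1.0 = 5.6 m^2
Velocity = Q / A = 2.59 / 5.6 = 0.4625 m/s

0.4625 m/s


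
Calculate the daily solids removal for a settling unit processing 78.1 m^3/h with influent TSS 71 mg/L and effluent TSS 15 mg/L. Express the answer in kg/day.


Concentration drop: TSS_in - TSS_out = 71 - 15 = 56 mg/L
Hourly solids removed = Q * dTSS = 78.1 m^3/h * 56 mg/L = 4373.6 g/h  (m^3/h * mg/L = g/h)
Daily solids removed = 4373.6 * 24 = 104966.4 g/day
Convert g to kg: 104966.4 / 1000 = 104.9664 kg/day

104.9664 kg/day


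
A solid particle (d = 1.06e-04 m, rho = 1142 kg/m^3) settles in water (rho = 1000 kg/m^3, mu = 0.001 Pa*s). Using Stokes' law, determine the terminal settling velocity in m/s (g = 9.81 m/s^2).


Density difference: rho_p - rho_f = 1142 - 1000 = 142 kg/m^3
d^2 = (1.06e-04)^2 = 1.1236e-08 m^2
Numerator = (rho_p - rho_f) * g * d^2 = 142 * 9.81 * 1.1236e-08 = 1.5651973e-05
Denominator = 18 * mu = 18 * 0.001 = 0.018
v_s = 1.5651973e-05 / 0.018 = 8.69554e-04 m/s
Check: Re = rho_f * v_s * d / mu = 1000 * 8.69554e-04 * 1.06e-04 / 0.001 = 0.0922 < 1, so Stokes' law applies.

8.69554e-04 m/s


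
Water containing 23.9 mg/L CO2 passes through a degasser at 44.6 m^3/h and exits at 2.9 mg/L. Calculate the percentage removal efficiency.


CO2_out / CO2_in = 2.9 / 23.9 = 0.12133891
Fraction remaining = 0.12133891
efficiency = (1 - 0.12133891) * 100 = 87.8661 %

87.8661 %


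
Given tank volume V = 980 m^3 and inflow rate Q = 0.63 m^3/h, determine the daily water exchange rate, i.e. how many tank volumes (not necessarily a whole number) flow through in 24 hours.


Daily flow volume = 0.63 m^3/h * 24 h = 15.12 m^3/day
Exchanges = daily flow / tank volume = 15.12 / 980 = 0.0154286 exchanges/day

0.0154286 exchanges/day


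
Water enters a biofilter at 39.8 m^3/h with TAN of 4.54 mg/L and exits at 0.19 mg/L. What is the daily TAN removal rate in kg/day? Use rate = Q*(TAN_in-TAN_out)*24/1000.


Concentration drop: TAN_in - TAN_out = 4.54 - 0.19 = 4.35 mg/L
Hourly TAN removed = Q * dTAN = 39.8 m^3/h * 4.35 mg/L = 173.13 g/h  (m^3/h * mg/L = g/h)
Daily TAN removed = 173.13 * 24 = 4155.12 g/day
Convert to kg/day: 4155.12 / 1000 = 4.15512 kg/day

4.15512 kg/day


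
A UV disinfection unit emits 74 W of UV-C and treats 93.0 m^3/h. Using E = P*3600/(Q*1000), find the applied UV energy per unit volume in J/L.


Energy delivered per hour = 74 W * 3600 s = 266400 J/h
Volume treated per hour = 93.0 m^3/h * 1000 = 93000 L/h
dose = 266400 / 93000 = 2.86452 J/L

2.86452 J/L


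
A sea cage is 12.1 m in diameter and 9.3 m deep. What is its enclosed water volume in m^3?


r = d/2 = 12.1/2 = 6.05 m
Base area = pi*r^2 = pi*6.05^2 = 114.99015 m^2
Volume = 114.99015 * 9.3 = 1069.41 m^3

1069.41 m^3


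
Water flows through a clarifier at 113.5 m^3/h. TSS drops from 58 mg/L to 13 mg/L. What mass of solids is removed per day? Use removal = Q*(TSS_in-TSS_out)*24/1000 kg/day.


Concentration drop: TSS_in - TSS_out = 58 - 13 = 45 mg/L
Hourly solids removed = Q * dTSS = 113.5 m^3/h * 45 mg/L = 5107.5 g/h  (m^3/h * mg/L = g/h)
Daily solids removed = 5107.5 * 24 = 122580 g/day
Convert g to kg: 122580 / 1000 = 122.58 kg/day

122.58 kg/day


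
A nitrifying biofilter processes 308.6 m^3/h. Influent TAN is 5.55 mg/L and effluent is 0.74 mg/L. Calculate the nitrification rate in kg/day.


Concentration drop: TAN_in - TAN_out = 5.55 - 0.74 = 4.81 mg/L
Hourly TAN removed = Q * dTAN = 308.6 m^3/h * 4.81 mg/L = 1484.366 g/h  (m^3/h * mg/L = g/h)
Daily TAN removed = 1484.366 * 24 = 35624.784 g/day
Convert to kg/day: 35624.784 / 1000 = 35.624784 kg/day

35.624784 kg/day


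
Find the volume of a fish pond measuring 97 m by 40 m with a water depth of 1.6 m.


Base area = L * W = 97 * 40 = 3880 m^2
Volume = area * depth = 3880 * 1.6 = 6208 m^3

6208 m^3


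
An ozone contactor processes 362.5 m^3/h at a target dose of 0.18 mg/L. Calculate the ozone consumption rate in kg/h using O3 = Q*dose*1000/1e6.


O3 demand (mg/h) = Q * dose * 1000 = 362.5 * 0.18 * 1000 = 65250 mg/h
Convert mg to kg: 65250 / 1e6 = 0.06525 kg/h

0.06525 kg/h


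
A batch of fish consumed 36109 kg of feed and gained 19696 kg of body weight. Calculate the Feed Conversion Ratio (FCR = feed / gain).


FCR = feed consumed / weight gained
FCR = 36109 kg / 19696 kg = 1.83332

1.83332


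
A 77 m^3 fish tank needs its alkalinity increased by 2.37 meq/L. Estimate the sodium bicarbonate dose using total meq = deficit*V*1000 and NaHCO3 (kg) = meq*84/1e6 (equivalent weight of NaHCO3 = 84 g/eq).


Tank volume in L = 77 m^3 * 1000 = 77000 L
Total meq required = 2.37 meq/L * 77000 L = 182490 meq
NaHCO3 mass = 182490 meq * 84 mg/meq / 1e6 = 15.3292 kg

15.3292 kg


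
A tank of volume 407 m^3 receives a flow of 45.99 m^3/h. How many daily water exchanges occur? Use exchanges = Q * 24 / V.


Daily flow volume = 45.99 m^3/h * 24 h = 1103.76 m^3/day
Exchanges = daily flow / tank volume = 1103.76 / 407 = 2.71194 exchanges/day

2.71194 exchanges/day


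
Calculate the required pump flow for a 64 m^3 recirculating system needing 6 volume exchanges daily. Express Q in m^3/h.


Daily recirculation volume = 64 m^3 * 6 = 384 m^3/day
Flow rate Q = daily volume / 24 h = 384 / 24 = 16 m^3/h

16 m^3/h


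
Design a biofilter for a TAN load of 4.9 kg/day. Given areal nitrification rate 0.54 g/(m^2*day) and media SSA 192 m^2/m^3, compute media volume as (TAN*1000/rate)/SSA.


A = 4.9*1000 / 0.54 = 9074.0741 m^2
V = 9074.0741 / 192 = 47.2608

47.2608 m^3


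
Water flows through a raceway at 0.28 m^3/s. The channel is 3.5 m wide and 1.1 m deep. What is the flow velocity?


Cross-sectional area = W * d = 3.5 * 1.1 = 3.85 m^2
Velocity = Q / A = 0.28 / 3.85 = 0.0727273 m/s

0.0727273 m/s


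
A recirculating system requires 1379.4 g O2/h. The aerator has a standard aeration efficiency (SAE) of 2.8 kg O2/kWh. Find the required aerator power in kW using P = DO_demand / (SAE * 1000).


SAE in g O2/kWh = 2.8 * 1000 = 2800 g/kWh
P = DO_demand / SAE_g = 1379.4 / 2800 = 0.492643 kW

0.492643 kW


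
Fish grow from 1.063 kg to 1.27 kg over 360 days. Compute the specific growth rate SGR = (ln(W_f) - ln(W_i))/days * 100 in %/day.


ln(W_f) = ln(1.27) = 0.2390169
ln(W_i) = ln(1.063) = 0.061095099
ln(W_f) - ln(W_i) = 0.2390169 - 0.061095099 = 0.1779218
SGR = 0.1779218 / 360 * 100 = 0.0494227 %/day

0.0494227 %/day


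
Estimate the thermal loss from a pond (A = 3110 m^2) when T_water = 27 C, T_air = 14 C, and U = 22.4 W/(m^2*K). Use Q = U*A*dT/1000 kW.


Temperature difference dT = 27 - 14 = 13 K
Heat loss (W) = U * A * dT = 22.4 * 3110 * 13 = 905632 W
Convert to kW: 905632 / 1000 = 905.632 kW

905.632 kW


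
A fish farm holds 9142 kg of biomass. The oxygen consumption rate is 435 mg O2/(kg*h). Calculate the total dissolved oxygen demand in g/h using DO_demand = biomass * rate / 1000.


Total O2 consumption (mg/h) = 9142 kg * 435 mg/(kg*h) = 3976770 mg/h
Convert to g/h: 3976770 / 1000 = 3976.77 g/h

3976.77 g/h


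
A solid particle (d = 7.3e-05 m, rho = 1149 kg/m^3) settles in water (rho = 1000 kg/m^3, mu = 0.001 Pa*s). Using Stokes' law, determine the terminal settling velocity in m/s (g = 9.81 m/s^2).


Density difference: rho_p - rho_f = 1149 - 1000 = 149 kg/m^3
d^2 = (7.3e-05)^2 = 5.329e-09 m^2
Numerator = (rho_p - rho_f) * g * d^2 = 149 * 9.81 * 5.329e-09 = 7.789346e-06
Denominator = 18 * mu = 18 * 0.001 = 0.018
v_s = 7.789346e-06 / 0.018 = 4.32741e-04 m/s
Check: Re = rho_f * v_s * d / mu = 1000 * 4.32741e-04 * 7.3e-05 / 0.001 = 0.0316 < 1, so Stokes' law applies.

4.32741e-04 m/s


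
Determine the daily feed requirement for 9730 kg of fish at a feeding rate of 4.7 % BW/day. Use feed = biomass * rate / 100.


Feeding rate fraction = 4.7% / 100 = 0.047
Daily feed = 9730 kg * 0.047 = 457.31 kg/day

457.31 kg/day


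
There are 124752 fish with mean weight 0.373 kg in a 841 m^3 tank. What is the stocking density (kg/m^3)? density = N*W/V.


Total biomass = 124752 fish * 0.373 kg = 46532.496 kg
Density = total biomass / volume = 46532.496 / 841 = 55.33 kg/m^3

55.33 kg/m^3


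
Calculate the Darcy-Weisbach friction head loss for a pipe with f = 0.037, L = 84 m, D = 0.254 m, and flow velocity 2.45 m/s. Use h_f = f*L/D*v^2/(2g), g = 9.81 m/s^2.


v^2 = 2.45^2 = 6.0025 m^2/s^2
L/D = 84/0.254 = 330.70866
h_f = f*(L/D)*v^2/(2g) = 0.037 * 330.70866 * 6.0025 / 19.62 = 3.74352 m

3.74352 m


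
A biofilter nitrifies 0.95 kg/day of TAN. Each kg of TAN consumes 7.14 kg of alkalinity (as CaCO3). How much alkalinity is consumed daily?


Alkalinity factor: 7.14 kg CaCO3 consumed per kg TAN nitrified
alk = 0.95 kg TAN * 7.14 = 6.783 kg CaCO3/day

6.783 kg CaCO3/day


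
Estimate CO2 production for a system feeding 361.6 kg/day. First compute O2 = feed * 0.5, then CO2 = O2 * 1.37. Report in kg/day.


O2 = 361.6 * 0.5 = 180.8
CO2 = 180.8 * 1.37 = 247.696

247.696 kg/day


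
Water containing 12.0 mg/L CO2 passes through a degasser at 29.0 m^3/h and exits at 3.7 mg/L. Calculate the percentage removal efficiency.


CO2_out / CO2_in = 3.7 / 12.0 = 0.30833333
Fraction remaining = 0.30833333
efficiency = (1 - 0.30833333) * 100 = 69.1667 %

69.1667 %


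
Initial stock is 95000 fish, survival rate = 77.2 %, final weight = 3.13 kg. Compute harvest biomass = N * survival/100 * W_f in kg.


Survivors = 95000 * 77.2/100 = 73340 fish
Harvest biomass = survivors * W_f = 73340 * 3.13 = 229554.2 kg

229554.2 kg


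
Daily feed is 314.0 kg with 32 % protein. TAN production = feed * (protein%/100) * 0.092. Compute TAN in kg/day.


Protein in feed = 314.0 * 32/100 = 100.48 kg/day
TAN = protein * 0.092 = 100.48 * 0.092 = 9.24416 kg/day

9.24416 kg/day


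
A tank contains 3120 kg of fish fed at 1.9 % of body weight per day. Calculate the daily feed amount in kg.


Feeding rate fraction = 1.9% / 100 = 0.019
Daily feed = 3120 kg * 0.019 = 59.28 kg/day

59.28 kg/day


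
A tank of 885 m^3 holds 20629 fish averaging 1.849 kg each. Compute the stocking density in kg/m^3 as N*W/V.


Total biomass = 20629 fish * 1.849 kg = 38143.021 kg
Density = total biomass / volume = 38143.021 / 885 = 43.0995 kg/m^3

43.0995 kg/m^3


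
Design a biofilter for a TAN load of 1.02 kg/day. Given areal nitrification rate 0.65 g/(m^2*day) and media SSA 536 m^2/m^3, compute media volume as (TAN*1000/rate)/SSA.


A = 1.02*1000 / 0.65 = 1569.2308 m^2
V = 1569.2308 / 536 = 2.92767

2.92767 m^3


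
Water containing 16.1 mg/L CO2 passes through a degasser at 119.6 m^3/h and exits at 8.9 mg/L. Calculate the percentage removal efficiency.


CO2_out / CO2_in = 8.9 / 16.1 = 0.55279503
Fraction remaining = 0.55279503
efficiency = (1 - 0.55279503) * 100 = 44.7205 %

44.7205 %


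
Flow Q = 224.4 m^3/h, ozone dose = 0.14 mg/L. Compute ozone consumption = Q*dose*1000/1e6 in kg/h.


O3 demand (mg/h) = Q * dose * 1000 = 224.4 * 0.14 * 1000 = 31416 mg/h
Convert mg to kg: 31416 / 1e6 = 0.031416 kg/h

0.031416 kg/h


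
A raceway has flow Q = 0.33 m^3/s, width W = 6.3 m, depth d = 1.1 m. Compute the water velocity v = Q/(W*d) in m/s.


Cross-sectional area = W * d = 6.3 * 1.1 = 6.93 m^2
Velocity = Q / A = 0.33 / 6.93 = 0.047619 m/s

0.047619 m/s


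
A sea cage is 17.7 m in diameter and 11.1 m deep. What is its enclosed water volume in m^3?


r = d/2 = 17.7/2 = 8.85 m
Base area = pi*r^2 = pi*8.85^2 = 246.05739 m^2
Volume = 246.05739 * 11.1 = 2731.24 m^3

2731.24 m^3


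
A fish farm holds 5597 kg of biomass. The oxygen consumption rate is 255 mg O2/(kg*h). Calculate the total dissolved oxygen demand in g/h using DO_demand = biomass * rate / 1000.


Total O2 consumption (mg/h) = 5597 kg * 255 mg/(kg*h) = 1427235 mg/h
Convert to g/h: 1427235 / 1000 = 1427.235 g/h

1427.235 g/h


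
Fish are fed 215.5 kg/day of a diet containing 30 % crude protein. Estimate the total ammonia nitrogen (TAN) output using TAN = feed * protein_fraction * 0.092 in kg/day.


Protein in feed = 215.5 * 30/100 = 64.65 kg/day
TAN = protein * 0.092 = 64.65 * 0.092 = 5.9478 kg/day

5.9478 kg/day


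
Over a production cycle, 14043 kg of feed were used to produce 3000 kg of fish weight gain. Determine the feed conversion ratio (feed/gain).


FCR = feed consumed / weight gained
FCR = 14043 kg / 3000 kg = 4.681

4.681


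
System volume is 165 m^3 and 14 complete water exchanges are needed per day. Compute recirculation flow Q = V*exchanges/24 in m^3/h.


Daily recirculation volume = 165 m^3 * 14 = 2310 m^3/day
Flow rate Q = daily volume / 24 h = 2310 / 24 = 96.25 m^3/h

96.25 m^3/h


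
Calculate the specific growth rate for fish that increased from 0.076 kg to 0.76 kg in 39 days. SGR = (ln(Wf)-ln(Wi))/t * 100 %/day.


ln(W_f) = ln(0.76) = -0.27443685
ln(W_i) = ln(0.076) = -2.5770219
ln(W_f) - ln(W_i) = -0.27443685 - -2.5770219 = 2.3025851
SGR = 2.3025851 / 39 * 100 = 5.90406 %/day

5.90406 %/day


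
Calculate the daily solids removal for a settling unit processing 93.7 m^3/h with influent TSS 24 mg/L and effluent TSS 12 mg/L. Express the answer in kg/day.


Concentration drop: TSS_in - TSS_out = 24 - 12 = 12 mg/L
Hourly solids removed = Q * dTSS = 93.7 m^3/h * 12 mg/L = 1124.4 g/h  (m^3/h * mg/L = g/h)
Daily solids removed = 1124.4 * 24 = 26985.6 g/day
Convert g to kg: 26985.6 / 1000 = 26.9856 kg/day

26.9856 kg/day


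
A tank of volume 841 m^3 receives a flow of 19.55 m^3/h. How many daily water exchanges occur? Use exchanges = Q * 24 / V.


Daily flow volume = 19.55 m^3/h * 24 h = 469.2 m^3/day
Exchanges = daily flow / tank volume = 469.2 / 841 = 0.557907 exchanges/day

0.557907 exchanges/day


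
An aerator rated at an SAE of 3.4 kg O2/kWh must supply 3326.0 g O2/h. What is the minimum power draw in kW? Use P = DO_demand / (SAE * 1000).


SAE in g O2/kWh = 3.4 * 1000 = 3400 g/kWh
P = DO_demand / SAE_g = 3326.0 / 3400 = 0.978235 kW

0.978235 kW


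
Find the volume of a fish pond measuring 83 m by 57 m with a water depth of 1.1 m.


Base area = L * W = 83 * 57 = 4731 m^2
Volume = area * depth = 4731 * 1.1 = 5204.1 m^3

5204.1 m^3


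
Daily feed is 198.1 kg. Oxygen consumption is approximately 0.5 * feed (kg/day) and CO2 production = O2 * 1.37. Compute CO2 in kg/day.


O2 = 198.1 * 0.5 = 99.05
CO2 = 99.05 * 1.37 = 135.6985

135.6985 kg/day


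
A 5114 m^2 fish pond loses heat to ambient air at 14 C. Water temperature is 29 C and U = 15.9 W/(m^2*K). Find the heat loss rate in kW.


Temperature difference dT = 29 - 14 = 15 K
Heat loss (W) = U * A * dT = 15.9 * 5114 * 15 = 1219689 W
Convert to kW: 1219689 / 1000 = 1219.689 kW

1219.689 kW


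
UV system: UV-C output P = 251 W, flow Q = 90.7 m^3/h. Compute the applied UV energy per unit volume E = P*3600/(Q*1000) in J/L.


Energy delivered per hour = 251 W * 3600 s = 903600 J/h
Volume treated per hour = 90.7 m^3/h * 1000 = 90700 L/h
dose = 903600 / 90700 = 9.96251 J/L

9.96251 J/L


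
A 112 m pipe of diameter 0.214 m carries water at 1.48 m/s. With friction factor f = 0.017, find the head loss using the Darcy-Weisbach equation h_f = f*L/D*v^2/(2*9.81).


v^2 = 1.48^2 = 2.1904 m^2/s^2
L/D = 112/0.214 = 523.36449
h_f = f*(L/D)*v^2/(2g) = 0.017 * 523.36449 * 2.1904 / 19.62 = 0.993294 m

0.993294 m


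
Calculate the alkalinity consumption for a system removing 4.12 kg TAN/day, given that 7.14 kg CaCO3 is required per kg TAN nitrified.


Alkalinity factor: 7.14 kg CaCO3 consumed per kg TAN nitrified
alk = 4.12 kg TAN * 7.14 = 29.4168 kg CaCO3/day

29.4168 kg CaCO3/day


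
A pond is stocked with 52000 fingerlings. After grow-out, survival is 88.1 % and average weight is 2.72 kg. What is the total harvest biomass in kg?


Survivors = 52000 * 88.1/100 = 45812 fish
Harvest biomass = survivors * W_f = 45812 * 2.72 = 124608.64 kg

124608.64 kg


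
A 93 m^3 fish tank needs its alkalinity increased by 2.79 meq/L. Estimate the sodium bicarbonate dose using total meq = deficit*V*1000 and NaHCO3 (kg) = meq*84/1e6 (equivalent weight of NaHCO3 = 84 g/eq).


Tank volume in L = 93 m^3 * 1000 = 93000 L
Total meq required = 2.79 meq/L * 93000 L = 259470 meq
NaHCO3 mass = 259470 meq * 84 mg/meq / 1e6 = 21.7955 kg

21.7955 kg


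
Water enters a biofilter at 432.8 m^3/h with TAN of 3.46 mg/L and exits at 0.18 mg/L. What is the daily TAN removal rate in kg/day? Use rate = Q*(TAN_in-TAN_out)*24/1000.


Concentration drop: TAN_in - TAN_out = 3.46 - 0.18 = 3.28 mg/L
Hourly TAN removed = Q * dTAN = 432.8 m^3/h * 3.28 mg/L = 1419.584 g/h  (m^3/h * mg/L = g/h)
Daily TAN removed = 1419.584 * 24 = 34070.016 g/day
Convert to kg/day: 34070.016 / 1000 = 34.070016 kg/day

34.070016 kg/day


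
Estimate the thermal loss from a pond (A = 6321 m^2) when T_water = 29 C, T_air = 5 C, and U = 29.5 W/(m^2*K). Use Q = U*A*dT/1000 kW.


Temperature difference dT = 29 - 5 = 24 K
Heat loss (W) = U * A * dT = 29.5 * 6321 * 24 = 4475268 W
Convert to kW: 4475268 / 1000 = 4475.268 kW

4475.268 kW


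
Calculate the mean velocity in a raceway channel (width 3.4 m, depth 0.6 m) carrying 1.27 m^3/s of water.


Cross-sectional area = W * d = 3.4 * 0.6 = 2.04 m^2
Velocity = Q / A = 1.27 / 2.04 = 0.622549 m/s

0.622549 m/s


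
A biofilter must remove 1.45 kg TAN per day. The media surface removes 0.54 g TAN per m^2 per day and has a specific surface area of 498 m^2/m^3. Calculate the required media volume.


A = 1.45*1000 / 0.54 = 2685.1852 m^2
V = 2685.1852 / 498 = 5.39194

5.39194 m^3


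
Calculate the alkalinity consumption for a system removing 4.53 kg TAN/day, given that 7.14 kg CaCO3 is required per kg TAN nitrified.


Alkalinity factor: 7.14 kg CaCO3 consumed per kg TAN nitrified
alk = 4.53 kg TAN * 7.14 = 32.3442 kg CaCO3/day

32.3442 kg CaCO3/day


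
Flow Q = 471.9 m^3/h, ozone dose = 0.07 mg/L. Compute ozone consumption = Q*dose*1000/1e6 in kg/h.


O3 demand (mg/h) = Q * dose * 1000 = 471.9 * 0.07 * 1000 = 33033 mg/h
Convert mg to kg: 33033 / 1e6 = 0.033033 kg/h

0.033033 kg/h


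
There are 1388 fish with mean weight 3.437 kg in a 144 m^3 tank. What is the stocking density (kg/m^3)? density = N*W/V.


Total biomass = 1388 fish * 3.437 kg = 4770.556 kg
Density = total biomass / volume = 4770.556 / 144 = 33.1289 kg/m^3

33.1289 kg/m^3


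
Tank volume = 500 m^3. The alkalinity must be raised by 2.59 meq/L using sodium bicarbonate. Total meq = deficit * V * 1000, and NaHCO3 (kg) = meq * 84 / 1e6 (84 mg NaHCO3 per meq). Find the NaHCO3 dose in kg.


Tank volume in L = 500 m^3 * 1000 = 500000 L
Total meq required = 2.59 meq/L * 500000 L = 1295000 meq
NaHCO3 mass = 1295000 meq * 84 mg/meq / 1e6 = 108.78 kg

108.78 kg


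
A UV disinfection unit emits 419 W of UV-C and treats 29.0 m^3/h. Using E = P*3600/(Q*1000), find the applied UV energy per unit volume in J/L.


Energy delivered per hour = 419 W * 3600 s = 1508400 J/h
Volume treated per hour = 29.0 m^3/h * 1000 = 29000 L/h
dose = 1508400 / 29000 = 52.0138 J/L

52.0138 J/L


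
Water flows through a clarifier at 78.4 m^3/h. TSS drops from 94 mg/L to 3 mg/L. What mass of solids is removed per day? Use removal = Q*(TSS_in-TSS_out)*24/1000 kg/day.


Concentration drop: TSS_in - TSS_out = 94 - 3 = 91 mg/L
Hourly solids removed = Q * dTSS = 78.4 m^3/h * 91 mg/L = 7134.4 g/h  (m^3/h * mg/L = g/h)
Daily solids removed = 7134.4 * 24 = 171225.6 g/day
Convert g to kg: 171225.6 / 1000 = 171.2256 kg/day

171.2256 kg/day


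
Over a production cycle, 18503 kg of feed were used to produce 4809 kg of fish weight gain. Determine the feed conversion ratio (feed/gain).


FCR = feed consumed / weight gained
FCR = 18503 kg / 4809 kg = 3.84758

3.84758


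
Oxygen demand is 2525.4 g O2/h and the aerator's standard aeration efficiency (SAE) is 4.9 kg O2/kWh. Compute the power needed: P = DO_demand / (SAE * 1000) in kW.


SAE in g O2/kWh = 4.9 * 1000 = 4900 g/kWh
P = DO_demand / SAE_g = 2525.4 / 4900 = 0.515388 kW

0.515388 kW


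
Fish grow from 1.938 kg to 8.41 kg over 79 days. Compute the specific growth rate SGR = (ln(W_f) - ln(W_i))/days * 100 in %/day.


ln(W_f) = ln(8.41) = 2.1294215
ln(W_i) = ln(1.938) = 0.66165651
ln(W_f) - ln(W_i) = 2.1294215 - 0.66165651 = 1.467765
SGR = 1.467765 / 79 * 100 = 1.85793 %/day

1.85793 %/day


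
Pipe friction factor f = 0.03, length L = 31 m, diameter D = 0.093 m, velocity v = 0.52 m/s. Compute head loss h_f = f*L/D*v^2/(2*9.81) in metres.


v^2 = 0.52^2 = 0.2704 m^2/s^2
L/D = 31/0.093 = 333.33333
h_f = f*(L/D)*v^2/(2g) = 0.03 * 333.33333 * 0.2704 / 19.62 = 0.137819 m

0.137819 m


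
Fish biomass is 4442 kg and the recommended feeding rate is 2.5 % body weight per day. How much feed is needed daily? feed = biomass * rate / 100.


Feeding rate fraction = 2.5% / 100 = 0.025
Daily feed = 4442 kg * 0.025 = 111.05 kg/day

111.05 kg/day


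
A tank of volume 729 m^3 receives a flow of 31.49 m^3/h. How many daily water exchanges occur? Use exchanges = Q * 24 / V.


Daily flow volume = 31.49 m^3/h * 24 h = 755.76 m^3/day
Exchanges = daily flow / tank volume = 755.76 / 729 = 1.03671 exchanges/day

1.03671 exchanges/day


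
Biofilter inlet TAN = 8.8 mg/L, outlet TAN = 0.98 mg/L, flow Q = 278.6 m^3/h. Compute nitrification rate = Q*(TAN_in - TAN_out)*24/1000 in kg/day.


Concentration drop: TAN_in - TAN_out = 8.8 - 0.98 = 7.82 mg/L
Hourly TAN removed = Q * dTAN = 278.6 m^3/h * 7.82 mg/L = 2178.652 g/h  (m^3/h * mg/L = g/h)
Daily TAN removed = 2178.652 * 24 = 52287.648 g/day
Convert to kg/day: 52287.648 / 1000 = 52.287648 kg/day

52.287648 kg/day


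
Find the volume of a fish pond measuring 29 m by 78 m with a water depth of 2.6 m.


Base area = L * W = 29 * 78 = 2262 m^2
Volume = area * depth = 2262 * 2.6 = 5881.2 m^3

5881.2 m^3


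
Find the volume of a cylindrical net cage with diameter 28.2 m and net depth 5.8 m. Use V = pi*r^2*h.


r = d/2 = 28.2/2 = 14.1 m
Base area = pi*r^2 = pi*14.1^2 = 624.58004 m^2
Volume = 624.58004 * 5.8 = 3622.56 m^3

3622.56 m^3


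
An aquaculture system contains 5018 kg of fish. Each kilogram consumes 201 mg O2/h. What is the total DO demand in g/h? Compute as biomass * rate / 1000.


Total O2 consumption (mg/h) = 5018 kg * 201 mg/(kg*h) = 1008618 mg/h
Convert to g/h: 1008618 / 1000 = 1008.618 g/h

1008.618 g/h


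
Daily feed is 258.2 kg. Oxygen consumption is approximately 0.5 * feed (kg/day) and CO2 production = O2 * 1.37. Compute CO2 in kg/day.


O2 = 258.2 * 0.5 = 129.1
CO2 = 129.1 * 1.37 = 176.867

176.867 kg/day


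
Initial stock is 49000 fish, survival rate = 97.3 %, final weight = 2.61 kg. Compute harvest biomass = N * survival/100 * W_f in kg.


Survivors = 49000 * 97.3/100 = 47677 fish
Harvest biomass = survivors * W_f = 47677 * 2.61 = 124436.97 kg

124436.97 kg


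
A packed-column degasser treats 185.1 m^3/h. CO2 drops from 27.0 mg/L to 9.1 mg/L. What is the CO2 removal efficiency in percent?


CO2_out / CO2_in = 9.1 / 27.0 = 0.33703704
Fraction remaining = 0.33703704
efficiency = (1 - 0.33703704) * 100 = 66.2963 %

66.2963 %


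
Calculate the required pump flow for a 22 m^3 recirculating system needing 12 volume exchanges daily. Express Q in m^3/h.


Daily recirculation volume = 22 m^3 * 12 = 264 m^3/day
Flow rate Q = daily volume / 24 h = 264 / 24 = 11 m^3/h

11 m^3/h


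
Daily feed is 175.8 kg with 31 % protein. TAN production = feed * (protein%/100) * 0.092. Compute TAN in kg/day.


Protein in feed = 175.8 * 31/100 = 54.498 kg/day
TAN = protein * 0.092 = 54.498 * 0.092 = 5.013816 kg/day

5.013816 kg/day


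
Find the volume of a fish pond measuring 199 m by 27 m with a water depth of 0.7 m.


Base area = L * W = 199 * 27 = 5373 m^2
Volume = area * depth = 5373 * 0.7 = 3761.1 m^3

3761.1 m^3


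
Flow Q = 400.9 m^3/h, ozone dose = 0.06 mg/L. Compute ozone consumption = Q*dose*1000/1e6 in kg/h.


O3 demand (mg/h) = Q * dose * 1000 = 400.9 * 0.06 * 1000 = 24054 mg/h
Convert mg to kg: 24054 / 1e6 = 0.024054 kg/h

0.024054 kg/h


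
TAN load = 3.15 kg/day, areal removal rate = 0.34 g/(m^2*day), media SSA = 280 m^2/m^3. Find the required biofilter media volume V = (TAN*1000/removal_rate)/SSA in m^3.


A = 3.15*1000 / 0.34 = 9264.7059 m^2
V = 9264.7059 / 280 = 33.0882

33.0882 m^3


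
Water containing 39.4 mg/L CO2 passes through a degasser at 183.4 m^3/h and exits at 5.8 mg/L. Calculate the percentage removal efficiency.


CO2_out / CO2_in = 5.8 / 39.4 = 0.14720812
Fraction remaining = 0.14720812
efficiency = (1 - 0.14720812) * 100 = 85.2792 %

85.2792 %


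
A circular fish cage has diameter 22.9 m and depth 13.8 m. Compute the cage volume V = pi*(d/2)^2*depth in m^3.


r = d/2 = 22.9/2 = 11.45 m
Base area = pi*r^2 = pi*11.45^2 = 411.87065 m^2
Volume = 411.87065 * 13.8 = 5683.81 m^3

5683.81 m^3


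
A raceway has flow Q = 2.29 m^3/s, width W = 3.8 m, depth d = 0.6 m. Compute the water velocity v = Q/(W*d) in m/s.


Cross-sectional area = W * d = 3.8 * 0.6 = 2.28 m^2
Velocity = Q / A = 2.29 / 2.28 = 1.00439 m/s

1.00439 m/s


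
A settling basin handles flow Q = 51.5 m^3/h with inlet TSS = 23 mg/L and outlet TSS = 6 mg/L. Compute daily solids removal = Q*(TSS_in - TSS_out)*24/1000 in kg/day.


Concentration drop: TSS_in - TSS_out = 23 - 6 = 17 mg/L
Hourly solids removed = Q * dTSS = 51.5 m^3/h * 17 mg/L = 875.5 g/h  (m^3/h * mg/L = g/h)
Daily solids removed = 875.5 * 24 = 21012 g/day
Convert g to kg: 21012 / 1000 = 21.012 kg/day

21.012 kg/day


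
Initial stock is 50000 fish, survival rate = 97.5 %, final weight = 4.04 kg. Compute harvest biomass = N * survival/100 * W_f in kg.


Survivors = 50000 * 97.5/100 = 48750 fish
Harvest biomass = survivors * W_f = 48750 * 4.04 = 196950 kg

196950 kg


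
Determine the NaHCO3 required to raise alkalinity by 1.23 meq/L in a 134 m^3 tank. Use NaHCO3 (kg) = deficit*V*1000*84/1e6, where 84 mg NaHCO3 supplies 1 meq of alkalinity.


Tank volume in L = 134 m^3 * 1000 = 134000 L
Total meq required = 1.23 meq/L * 134000 L = 164820 meq
NaHCO3 mass = 164820 meq * 84 mg/meq / 1e6 = 13.8449 kg

13.8449 kg


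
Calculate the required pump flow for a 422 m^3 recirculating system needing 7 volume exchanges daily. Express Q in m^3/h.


Daily recirculation volume = 422 m^3 * 7 = 2954 m^3/day
Flow rate Q = daily volume / 24 h = 2954 / 24 = 123.083 m^3/h

123.083 m^3/h


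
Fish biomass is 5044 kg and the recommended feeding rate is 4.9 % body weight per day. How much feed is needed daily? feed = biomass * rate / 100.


Feeding rate fraction = 4.9% / 100 = 0.049
Daily feed = 5044 kg * 0.049 = 247.156 kg/day

247.156 kg/day


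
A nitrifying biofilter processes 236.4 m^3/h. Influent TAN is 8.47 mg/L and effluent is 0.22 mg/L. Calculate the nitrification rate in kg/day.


Concentration drop: TAN_in - TAN_out = 8.47 - 0.22 = 8.25 mg/L
Hourly TAN removed = Q * dTAN = 236.4 m^3/h * 8.25 mg/L = 1950.3 g/h  (m^3/h * mg/L = g/h)
Daily TAN removed = 1950.3 * 24 = 46807.2 g/day
Convert to kg/day: 46807.2 / 1000 = 46.8072 kg/day

46.8072 kg/day


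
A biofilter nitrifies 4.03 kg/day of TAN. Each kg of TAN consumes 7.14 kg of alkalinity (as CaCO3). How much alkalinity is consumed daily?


Alkalinity factor: 7.14 kg CaCO3 consumed per kg TAN nitrified
alk = 4.03 kg TAN * 7.14 = 28.7742 kg CaCO3/day

28.7742 kg CaCO3/day


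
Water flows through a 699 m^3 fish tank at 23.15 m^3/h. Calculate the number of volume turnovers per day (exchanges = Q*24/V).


Daily flow volume = 23.15 m^3/h * 24 h = 555.6 m^3/day
Exchanges = daily flow / tank volume = 555.6 / 699 = 0.79485 exchanges/day

0.79485 exchanges/day


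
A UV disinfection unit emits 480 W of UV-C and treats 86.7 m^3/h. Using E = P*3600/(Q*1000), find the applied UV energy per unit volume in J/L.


Energy delivered per hour = 480 W * 3600 s = 1728000 J/h
Volume treated per hour = 86.7 m^3/h * 1000 = 86700 L/h
dose = 1728000 / 86700 = 19.9308 J/L

19.9308 J/L


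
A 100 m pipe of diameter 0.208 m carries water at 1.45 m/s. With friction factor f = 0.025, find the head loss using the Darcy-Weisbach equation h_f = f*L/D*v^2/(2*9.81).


v^2 = 1.45^2 = 2.1025 m^2/s^2
L/D = 100/0.208 = 480.76923
h_f = f*(L/D)*v^2/(2g) = 0.025 * 480.76923 * 2.1025 / 19.62 = 1.28799 m

1.28799 m


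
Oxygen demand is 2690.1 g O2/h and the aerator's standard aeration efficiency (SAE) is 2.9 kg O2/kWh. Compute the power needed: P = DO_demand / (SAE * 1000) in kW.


SAE in g O2/kWh = 2.9 * 1000 = 2900 g/kWh
P = DO_demand / SAE_g = 2690.1 / 2900 = 0.927621 kW

0.927621 kW
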